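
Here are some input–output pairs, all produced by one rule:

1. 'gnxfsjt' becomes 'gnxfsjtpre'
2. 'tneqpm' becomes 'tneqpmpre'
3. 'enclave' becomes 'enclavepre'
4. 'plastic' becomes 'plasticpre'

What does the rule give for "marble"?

marblepre

Looking at the pairs, the operation is to append "pre".
On "marble" that produces "marblepre".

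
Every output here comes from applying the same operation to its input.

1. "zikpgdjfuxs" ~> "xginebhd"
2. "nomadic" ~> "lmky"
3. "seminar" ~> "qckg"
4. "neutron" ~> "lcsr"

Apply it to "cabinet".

Rule — shift every letter 2 places backward in the alphabet (wrapping around), then delete the last 3 characters.
On "cabinet" that produces "ayzg".

ayzg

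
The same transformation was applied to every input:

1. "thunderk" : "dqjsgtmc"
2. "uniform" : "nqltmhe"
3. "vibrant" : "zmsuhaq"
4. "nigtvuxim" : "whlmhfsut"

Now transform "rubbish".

Each output is the input with this applied: move the last 3 characters to the front (rotate right by 3), then shift every letter 1 place backward in the alphabet (wrapping around).
For "rubbish", step one produces "ishrubb"; step two turns that into "hrgqtaa".

hrgqtaa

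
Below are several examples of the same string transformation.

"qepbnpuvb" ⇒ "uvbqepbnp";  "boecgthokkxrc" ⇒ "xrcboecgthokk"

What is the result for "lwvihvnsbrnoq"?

Rule — move the last 3 characters to the front (rotate right by 3).
Doing the same to "lwvihvnsbrnoq": "noqlwvihvnsbr".

noqlwvihvnsbr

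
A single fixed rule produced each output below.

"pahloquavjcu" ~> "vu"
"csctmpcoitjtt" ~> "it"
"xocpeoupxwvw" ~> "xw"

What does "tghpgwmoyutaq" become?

ya

Each output is the input with this applied: keep one character in every 3, starting at position 3 (positions 3rd, 6th, 9th, ...), then keep only the last 2 characters.
"tghpgwmoyutaq" → "hwya" → "ya".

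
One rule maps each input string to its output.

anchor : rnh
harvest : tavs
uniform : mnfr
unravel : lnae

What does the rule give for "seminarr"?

reia

The transformation: move the last character to the front, then keep every other character starting from the first (positions 1st, 3rd, 5th, ...).
So "seminarr" becomes "reia".
(Check on "unravel": → "lunrave" → "lnae" ✓)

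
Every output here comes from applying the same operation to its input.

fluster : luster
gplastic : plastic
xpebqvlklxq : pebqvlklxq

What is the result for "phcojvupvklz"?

The pattern: delete the first character.
Applying that to "phcojvupvklz" gives "hcojvupvklz".

hcojvupvklz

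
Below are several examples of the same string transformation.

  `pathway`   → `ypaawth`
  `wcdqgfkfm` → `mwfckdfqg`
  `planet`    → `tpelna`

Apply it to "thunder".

rtehdun

Each output is the input with this applied: reverse the string, then take characters alternately from the front and the back (1st, last, 2nd, 2nd-last, ...).
For "thunder", step one produces "rednuht"; step two turns that into "rtehdun".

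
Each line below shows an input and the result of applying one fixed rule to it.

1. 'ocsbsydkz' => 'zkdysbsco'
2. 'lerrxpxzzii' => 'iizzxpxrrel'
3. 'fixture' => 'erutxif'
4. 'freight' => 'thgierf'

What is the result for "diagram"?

margaid

The pattern: reverse the string.
Doing the same to "diagram": "margaid".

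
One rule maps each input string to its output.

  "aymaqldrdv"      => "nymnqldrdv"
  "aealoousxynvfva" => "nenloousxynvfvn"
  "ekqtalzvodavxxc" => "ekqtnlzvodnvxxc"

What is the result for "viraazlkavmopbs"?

The rule is to replace every "a" with "n".
Applying that to "viraazlkavmopbs" gives "virnnzlknvmopbs".

virnnzlknvmopbs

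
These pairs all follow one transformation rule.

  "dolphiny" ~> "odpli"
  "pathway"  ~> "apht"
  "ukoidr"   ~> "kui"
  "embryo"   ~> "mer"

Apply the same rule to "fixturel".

The transformation: swap each adjacent pair of characters (1↔2, 3↔4, ...), then delete the last 3 characters.
For "fixturel", step one produces "iftxrule"; step two turns that into "iftxr".
(Check on "pathway": → "aphtawy" → "apht" ✓)

iftxr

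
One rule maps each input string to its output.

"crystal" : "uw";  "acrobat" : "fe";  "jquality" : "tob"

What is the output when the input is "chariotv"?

The pattern: keep one character in every 3, starting at position 2 (positions 2nd, 5th, 8th, ...), then shift every letter 3 places forward in the alphabet (wrapping around).
Working it through for "chariotv": intermediate "hiv", final "kly".

kly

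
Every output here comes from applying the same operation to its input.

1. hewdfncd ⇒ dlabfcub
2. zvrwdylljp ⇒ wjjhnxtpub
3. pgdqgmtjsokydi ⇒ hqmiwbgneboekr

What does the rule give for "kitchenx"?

fclvigra

In each case the input is transformed by: swap the front and back halves of the string, then shift every letter 2 places backward in the alphabet (wrapping around).
Applying both steps to "kitchenx": "henxkitc", then "fclvigra".
(Check on "hewdfncd": → "fncdhewd" → "dlabfcub" ✓)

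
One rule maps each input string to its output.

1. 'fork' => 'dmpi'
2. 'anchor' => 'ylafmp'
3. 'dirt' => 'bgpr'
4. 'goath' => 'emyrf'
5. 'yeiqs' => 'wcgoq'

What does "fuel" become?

dscj

Looking at the pairs, the operation is to shift every letter 2 places backward in the alphabet (wrapping around).
On "fuel" that produces "dscj".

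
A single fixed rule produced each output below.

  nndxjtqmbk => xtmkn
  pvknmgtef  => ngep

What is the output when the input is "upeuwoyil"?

What's happening: move the first 2 characters to the end (rotate left by 2), then keep every other character starting from the second (positions 2nd, 4th, 6th, ...).
Starting from "upeuwoyil": after the first operation, "euwoyilup"; after the second, "uoiu".

uoiu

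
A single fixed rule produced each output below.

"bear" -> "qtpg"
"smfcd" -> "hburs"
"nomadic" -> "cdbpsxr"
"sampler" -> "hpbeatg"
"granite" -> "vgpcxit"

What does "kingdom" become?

Rule — shift every letter 11 places backward in the alphabet (wrapping around).
For "kingdom" the result is "zxcvsdb".

zxcvsdb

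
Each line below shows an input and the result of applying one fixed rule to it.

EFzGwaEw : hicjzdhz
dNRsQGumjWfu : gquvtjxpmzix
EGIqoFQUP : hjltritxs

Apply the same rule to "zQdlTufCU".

Each output is the input with this applied: shift every letter 3 places forward in the alphabet (wrapping around), then convert every letter to lowercase.
Applying both steps to "zQdlTufCU": "cTgoWxiFX", then "ctgowxifx".
(Check on "EFzGwaEw": → "HIcJzdHz" → "hicjzdhz" ✓)

ctgowxifx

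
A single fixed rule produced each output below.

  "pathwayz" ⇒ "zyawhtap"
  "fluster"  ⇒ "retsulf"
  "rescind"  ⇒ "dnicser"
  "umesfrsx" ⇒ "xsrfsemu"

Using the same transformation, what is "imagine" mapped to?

The rule is to reverse the string.
On "imagine" that produces "enigami".

enigami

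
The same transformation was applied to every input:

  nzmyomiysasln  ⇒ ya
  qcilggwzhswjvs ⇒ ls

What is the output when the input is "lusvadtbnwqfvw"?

The transformation: keep one character in every 3, starting at position 1 (positions 1st, 4th, 7th, ...), then keep every other character starting from the second (positions 2nd, 4th, 6th, ...).
"lusvadtbnwqfvw" → "lvtwv" → "vw".

vw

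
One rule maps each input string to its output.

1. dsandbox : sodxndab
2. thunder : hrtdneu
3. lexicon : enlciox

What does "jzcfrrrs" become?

The rule is to swap each adjacent pair of characters (1↔2, 3↔4, ...), then take characters alternately from the front and the back (1st, last, 2nd, 2nd-last, ...).
Starting from "jzcfrrrs": after the first operation, "zjfcrrsr"; after the second, "zrjsfrcr".

zrjsfrcr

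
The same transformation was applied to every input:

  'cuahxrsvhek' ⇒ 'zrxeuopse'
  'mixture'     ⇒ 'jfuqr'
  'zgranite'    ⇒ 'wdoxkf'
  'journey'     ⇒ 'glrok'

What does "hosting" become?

Each output is the input with this applied: shift every letter 3 places backward in the alphabet (wrapping around), then delete the last 2 characters.
Working it through for "hosting": intermediate "elpqfkd", final "elpqf".

elpqf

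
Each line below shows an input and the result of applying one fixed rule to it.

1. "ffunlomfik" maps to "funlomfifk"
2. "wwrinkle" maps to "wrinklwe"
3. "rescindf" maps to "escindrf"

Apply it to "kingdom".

ingdokm

Each output is the input with this applied: swap the first and last characters, then move the first character to the end.
Starting from "kingdom": after the first operation, "mingdok"; after the second, "ingdokm".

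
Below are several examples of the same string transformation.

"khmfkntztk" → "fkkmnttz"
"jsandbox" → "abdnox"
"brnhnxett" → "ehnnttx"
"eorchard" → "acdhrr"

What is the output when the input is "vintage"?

What's happening: delete the first 2 characters, then sort the characters into alphabetical order.
"vintage" → "ntage" → "aegnt".
(Check on "eorchard": → "rchard" → "acdhrr" ✓)

aegnt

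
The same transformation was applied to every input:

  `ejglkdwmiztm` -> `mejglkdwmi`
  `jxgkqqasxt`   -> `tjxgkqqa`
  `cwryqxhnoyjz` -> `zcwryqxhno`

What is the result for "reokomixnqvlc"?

Looking at the pairs, the operation is to move the last 3 characters to the front (rotate right by 3), then delete the first 2 characters.
Starting from "reokomixnqvlc": after the first operation, "vlcreokomixnq"; after the second, "creokomixnq".

creokomixnq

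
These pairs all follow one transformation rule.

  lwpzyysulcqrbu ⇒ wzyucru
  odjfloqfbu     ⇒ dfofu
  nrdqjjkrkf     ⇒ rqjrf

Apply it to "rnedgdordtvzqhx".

nddrtzh

The pattern: keep every other character starting from the second (positions 2nd, 4th, 6th, ...).
"rnedgdordtvzqhx" → "nddrtzh".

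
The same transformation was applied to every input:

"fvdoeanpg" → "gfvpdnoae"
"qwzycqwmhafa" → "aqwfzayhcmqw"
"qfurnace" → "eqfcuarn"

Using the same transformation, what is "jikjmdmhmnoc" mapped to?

The transformation: swap the first and last characters, then take characters alternately from the front and the back (1st, last, 2nd, 2nd-last, ...).
For "jikjmdmhmnoc", step one produces "cikjmdmhmnoj"; step two turns that into "cjioknjmmhdm".

cjioknjmmhdm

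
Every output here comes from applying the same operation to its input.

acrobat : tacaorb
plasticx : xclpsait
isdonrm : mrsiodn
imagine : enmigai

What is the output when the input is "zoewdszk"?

kzozwesd

The rule is to move the last 2 characters to the front (rotate right by 2), then swap each adjacent pair of characters (1↔2, 3↔4, ...).
On "zoewdszk": the first step gives "zkzoewds", and the second then gives "kzozwesd".
(Check on "isdonrm": → "rmisdon" → "mrsiodn" ✓)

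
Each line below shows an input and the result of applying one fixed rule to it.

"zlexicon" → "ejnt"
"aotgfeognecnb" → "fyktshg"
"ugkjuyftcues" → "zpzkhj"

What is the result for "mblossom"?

rqxt

Rule — shift every letter 5 places forward in the alphabet (wrapping around), then keep every other character starting from the first (positions 1st, 3rd, 5th, ...).
On "mblossom": the first step gives "rgqtxxtr", and the second then gives "rqxt".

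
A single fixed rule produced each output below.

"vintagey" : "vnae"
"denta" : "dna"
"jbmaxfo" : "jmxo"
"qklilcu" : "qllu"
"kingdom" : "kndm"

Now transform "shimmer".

The pattern: keep every other character starting from the first (positions 1st, 3rd, 5th, ...).
"shimmer" → "simr".

simr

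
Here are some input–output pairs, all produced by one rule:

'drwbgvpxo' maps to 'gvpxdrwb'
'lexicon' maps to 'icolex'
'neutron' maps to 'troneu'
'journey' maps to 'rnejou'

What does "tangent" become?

gentan

In each case the input is transformed by: delete the last character, then swap the front and back halves of the string.
Applying both steps to "tangent": "tangen", then "gentan".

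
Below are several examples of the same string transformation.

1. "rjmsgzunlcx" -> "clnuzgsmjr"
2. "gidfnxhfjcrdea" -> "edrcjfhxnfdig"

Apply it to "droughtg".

thguord

The rule is to delete the last character, then reverse the string.
Applying that to "droughtg" gives "thguord".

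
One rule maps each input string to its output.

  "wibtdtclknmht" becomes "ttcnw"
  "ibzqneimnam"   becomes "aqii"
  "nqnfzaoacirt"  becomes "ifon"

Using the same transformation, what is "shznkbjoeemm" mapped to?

enjs

Each output is the input with this applied: keep one character in every 3, starting at position 1 (positions 1st, 4th, 7th, ...), then swap the first and last characters.
"shznkbjoeemm" → "snje" → "enjs".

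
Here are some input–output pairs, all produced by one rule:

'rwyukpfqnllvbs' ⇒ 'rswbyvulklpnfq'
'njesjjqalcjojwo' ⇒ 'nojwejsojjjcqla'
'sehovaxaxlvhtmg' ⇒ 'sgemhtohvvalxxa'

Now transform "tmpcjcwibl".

What's happening: take characters alternately from the front and the back (1st, last, 2nd, 2nd-last, ...).
On "tmpcjcwibl" that produces "tlmbpicwjc".

tlmbpicwjc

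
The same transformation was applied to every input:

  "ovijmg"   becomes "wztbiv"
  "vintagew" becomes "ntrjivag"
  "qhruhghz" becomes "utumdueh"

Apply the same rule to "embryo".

The transformation: swap the front and back halves of the string, then shift every letter 13 places forward in the alphabet (wrapping around) — i.e. ROT13.
Starting from "embryo": after the first operation, "ryoemb"; after the second, "elbrzo".

elbrzo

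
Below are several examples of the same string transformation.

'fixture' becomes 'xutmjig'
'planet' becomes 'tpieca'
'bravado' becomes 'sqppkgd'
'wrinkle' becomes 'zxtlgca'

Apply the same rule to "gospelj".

yvtheda

What's happening: shift every letter 11 places backward in the alphabet (wrapping around), then sort the characters into reverse alphabetical order.
For "gospelj", step one produces "vdhetay"; step two turns that into "yvtheda".
(Check on "wrinkle": → "lgxczat" → "zxtlgca" ✓)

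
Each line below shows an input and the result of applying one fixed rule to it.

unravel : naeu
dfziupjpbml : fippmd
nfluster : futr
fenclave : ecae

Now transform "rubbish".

Each output is the input with this applied: move the first character to the end, then keep every other character starting from the first (positions 1st, 3rd, 5th, ...).
"rubbish" → "ubbishr" → "ubsr".
(Check on "nfluster": → "flustern" → "futr" ✓)

ubsr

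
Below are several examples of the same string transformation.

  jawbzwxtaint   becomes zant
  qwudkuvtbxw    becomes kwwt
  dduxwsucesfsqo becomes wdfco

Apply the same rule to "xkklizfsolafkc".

ikasc

The pattern: keep one character in every 3, starting at position 2 (positions 2nd, 5th, 8th, ...), then swap each adjacent pair of characters (1↔2, 3↔4, ...).
Working it through for "xkklizfsolafkc": intermediate "kisac", final "ikasc".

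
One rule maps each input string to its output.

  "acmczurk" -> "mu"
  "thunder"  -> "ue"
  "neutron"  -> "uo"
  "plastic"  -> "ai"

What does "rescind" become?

sn

Rule — keep one character in every 3, starting at position 3 (positions 3rd, 6th, 9th, ...).
For "rescind" the result is "sn".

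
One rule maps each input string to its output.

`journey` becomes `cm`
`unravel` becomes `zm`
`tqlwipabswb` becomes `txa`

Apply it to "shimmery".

qm

In each case the input is transformed by: keep one character in every 3, starting at position 3 (positions 3rd, 6th, 9th, ...), then shift every letter 8 places forward in the alphabet (wrapping around).
For "shimmery", step one produces "ie"; step two turns that into "qm".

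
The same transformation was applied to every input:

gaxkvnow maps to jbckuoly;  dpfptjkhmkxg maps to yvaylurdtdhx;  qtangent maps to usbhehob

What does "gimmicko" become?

The pattern: swap the front and back halves of the string, then shift every letter 12 places backward in the alphabet (wrapping around).
"gimmicko" → "wqycuwaa".

wqycuwaa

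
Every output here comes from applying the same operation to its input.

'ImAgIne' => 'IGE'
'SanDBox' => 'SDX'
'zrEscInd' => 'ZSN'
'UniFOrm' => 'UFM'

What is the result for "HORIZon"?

The rule is to keep one character in every 3, starting at position 1 (positions 1st, 4th, 7th, ...), then convert every letter to uppercase.
Applying both steps to "HORIZon": "HIn", then "HIN".

HIN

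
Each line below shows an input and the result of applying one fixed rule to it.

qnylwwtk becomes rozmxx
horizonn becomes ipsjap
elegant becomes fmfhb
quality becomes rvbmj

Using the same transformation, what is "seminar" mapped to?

Rule — shift every letter 1 place forward in the alphabet (wrapping around), then delete the last 2 characters.
Working it through for "seminar": intermediate "tfnjobs", final "tfnjo".
(Check on "qnylwwtk": → "rozmxxul" → "rozmxx" ✓)

tfnjo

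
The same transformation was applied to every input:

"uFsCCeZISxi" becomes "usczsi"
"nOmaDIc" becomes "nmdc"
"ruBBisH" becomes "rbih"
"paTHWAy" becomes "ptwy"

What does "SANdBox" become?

The rule is to keep every other character starting from the first (positions 1st, 3rd, 5th, ...), then convert every letter to lowercase.
Applying that to "SANdBox" gives "snbx".

snbx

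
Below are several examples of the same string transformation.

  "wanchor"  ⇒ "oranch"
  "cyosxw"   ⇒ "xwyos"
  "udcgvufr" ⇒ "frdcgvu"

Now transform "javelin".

Rule — delete the first character, then move the last 2 characters to the front (rotate right by 2).
"javelin" → "avelin" → "inavel".

inavel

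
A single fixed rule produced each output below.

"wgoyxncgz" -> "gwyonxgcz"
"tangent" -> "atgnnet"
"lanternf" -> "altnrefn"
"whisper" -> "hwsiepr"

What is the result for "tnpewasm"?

ntepawms

The transformation: swap each adjacent pair of characters (1↔2, 3↔4, ...).
For "tnpewasm" the result is "ntepawms".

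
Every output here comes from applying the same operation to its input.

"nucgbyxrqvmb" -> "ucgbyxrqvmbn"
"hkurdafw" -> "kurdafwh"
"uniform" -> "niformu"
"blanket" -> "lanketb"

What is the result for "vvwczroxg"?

vwczroxgv

What's happening: move the first character to the end.
On "vvwczroxg" that produces "vwczroxgv".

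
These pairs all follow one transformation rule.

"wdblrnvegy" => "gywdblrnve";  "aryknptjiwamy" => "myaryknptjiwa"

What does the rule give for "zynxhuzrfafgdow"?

owzynxhuzrfafgd

Rule — move the last 2 characters to the front (rotate right by 2).
For "zynxhuzrfafgdow" the result is "owzynxhuzrfafgd".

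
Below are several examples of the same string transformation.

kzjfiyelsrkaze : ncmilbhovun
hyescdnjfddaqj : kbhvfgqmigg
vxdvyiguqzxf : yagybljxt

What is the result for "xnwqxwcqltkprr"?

The pattern: delete the last 3 characters, then shift every letter 3 places forward in the alphabet (wrapping around).
Working it through for "xnwqxwcqltkprr": intermediate "xnwqxwcqltk", final "aqztazftown".

aqztazftown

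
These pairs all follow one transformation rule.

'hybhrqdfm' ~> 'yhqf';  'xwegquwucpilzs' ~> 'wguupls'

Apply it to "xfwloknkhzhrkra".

flkkzrr

The pattern: keep every other character starting from the second (positions 2nd, 4th, 6th, ...).
"xfwloknkhzhrkra" → "flkkzrr".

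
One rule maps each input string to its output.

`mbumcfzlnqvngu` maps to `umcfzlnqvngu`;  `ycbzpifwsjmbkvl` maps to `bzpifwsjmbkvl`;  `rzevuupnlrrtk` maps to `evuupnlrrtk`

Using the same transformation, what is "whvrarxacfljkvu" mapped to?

The pattern: delete the first 2 characters.
Doing the same to "whvrarxacfljkvu": "vrarxacfljkvu".

vrarxacfljkvu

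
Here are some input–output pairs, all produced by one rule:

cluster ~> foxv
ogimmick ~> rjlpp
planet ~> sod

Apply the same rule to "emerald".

hphu

The transformation: shift every letter 3 places forward in the alphabet (wrapping around), then delete the last 3 characters.
On "emerald": the first step gives "hphudog", and the second then gives "hphu".
(Check on "planet": → "sodqhw" → "sod" ✓)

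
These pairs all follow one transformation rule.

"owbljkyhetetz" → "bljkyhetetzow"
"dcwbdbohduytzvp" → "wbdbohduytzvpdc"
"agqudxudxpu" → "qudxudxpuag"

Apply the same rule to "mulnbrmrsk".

lnbrmrskmu

Rule — move the first 2 characters to the end (rotate left by 2).
Applying that to "mulnbrmrsk" gives "lnbrmrskmu".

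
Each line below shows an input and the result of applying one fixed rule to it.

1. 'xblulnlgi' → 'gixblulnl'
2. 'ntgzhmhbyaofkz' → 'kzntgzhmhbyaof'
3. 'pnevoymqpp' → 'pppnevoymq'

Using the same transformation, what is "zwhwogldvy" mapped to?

vyzwhwogld

Each output is the input with this applied: move the last 2 characters to the front (rotate right by 2).
Applying that to "zwhwogldvy" gives "vyzwhwogld".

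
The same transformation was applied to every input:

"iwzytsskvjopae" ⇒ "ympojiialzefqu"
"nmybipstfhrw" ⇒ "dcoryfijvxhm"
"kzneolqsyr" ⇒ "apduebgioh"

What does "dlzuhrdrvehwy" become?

What's happening: shift every letter 10 places backward in the alphabet (wrapping around).
So "dlzuhrdrvehwy" becomes "tbpkxhthluxmo".

tbpkxhthluxmo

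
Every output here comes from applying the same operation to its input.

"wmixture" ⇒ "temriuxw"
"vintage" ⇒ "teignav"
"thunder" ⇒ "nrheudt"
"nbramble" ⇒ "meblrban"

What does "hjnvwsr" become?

The rule is to take characters alternately from the front and the back (1st, last, 2nd, 2nd-last, ...), then swap the first and last characters.
Working it through for "hjnvwsr": intermediate "hrjsnwv", final "vrjsnwh".

vrjsnwh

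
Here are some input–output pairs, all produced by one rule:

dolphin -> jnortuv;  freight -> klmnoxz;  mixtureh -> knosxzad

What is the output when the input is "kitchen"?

iknoqtz

Rule — sort the characters into alphabetical order, then shift every letter 6 places forward in the alphabet (wrapping around).
For "kitchen", step one produces "cehiknt"; step two turns that into "iknoqtz".
(Check on "mixtureh": → "ehimrtux" → "knosxzad" ✓)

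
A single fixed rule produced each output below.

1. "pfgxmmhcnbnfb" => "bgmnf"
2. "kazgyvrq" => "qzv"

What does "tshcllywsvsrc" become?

What's happening: move the last character to the front, then keep one character in every 3, starting at position 1 (positions 1st, 4th, 7th, ...).
"tshcllywsvsrc" → "ctshcllywsvsr" → "chlsr".

chlsr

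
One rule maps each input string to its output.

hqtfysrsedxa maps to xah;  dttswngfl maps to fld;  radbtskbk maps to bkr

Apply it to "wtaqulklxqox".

oxw

What's happening: move the last 2 characters to the front (rotate right by 2), then keep only the first 3 characters.
On "wtaqulklxqox": the first step gives "oxwtaqulklxq", and the second then gives "oxw".
(Check on "radbtskbk": → "bkradbtsk" → "bkr" ✓)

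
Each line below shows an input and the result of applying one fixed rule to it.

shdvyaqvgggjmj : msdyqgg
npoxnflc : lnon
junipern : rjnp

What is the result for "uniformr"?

Each output is the input with this applied: keep every other character starting from the first (positions 1st, 3rd, 5th, ...), then move the last character to the front.
Applying both steps to "uniformr": "uiom", then "muio".

muio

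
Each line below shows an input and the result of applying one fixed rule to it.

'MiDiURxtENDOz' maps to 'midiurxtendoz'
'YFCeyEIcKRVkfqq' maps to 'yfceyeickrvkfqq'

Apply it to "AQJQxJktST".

The transformation: convert every letter to lowercase.
"AQJQxJktST" → "aqjqxjktst".

aqjqxjktst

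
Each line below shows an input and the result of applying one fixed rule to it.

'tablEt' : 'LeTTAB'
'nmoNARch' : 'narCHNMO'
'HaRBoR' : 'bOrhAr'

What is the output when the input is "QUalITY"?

The rule is to flip the case of every letter, then move the first 3 characters to the end (rotate left by 3).
Applying both steps to "QUalITY": "quALity", then "LityquA".

LityquA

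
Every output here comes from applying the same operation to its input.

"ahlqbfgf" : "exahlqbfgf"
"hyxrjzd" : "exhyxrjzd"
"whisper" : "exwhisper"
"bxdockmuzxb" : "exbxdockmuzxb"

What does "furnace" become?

The rule is to prepend "ex".
"furnace" → "exfurnace".

exfurnace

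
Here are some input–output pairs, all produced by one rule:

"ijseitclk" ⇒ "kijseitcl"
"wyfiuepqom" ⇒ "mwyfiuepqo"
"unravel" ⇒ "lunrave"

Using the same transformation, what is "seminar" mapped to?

In each case the input is transformed by: move the last character to the front.
Doing the same to "seminar": "rsemina".

rsemina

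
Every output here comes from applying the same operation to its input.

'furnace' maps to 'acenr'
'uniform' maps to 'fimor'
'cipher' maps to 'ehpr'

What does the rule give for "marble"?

The rule is to delete the first 2 characters, then sort the characters into alphabetical order.
Starting from "marble": after the first operation, "rble"; after the second, "belr".

belr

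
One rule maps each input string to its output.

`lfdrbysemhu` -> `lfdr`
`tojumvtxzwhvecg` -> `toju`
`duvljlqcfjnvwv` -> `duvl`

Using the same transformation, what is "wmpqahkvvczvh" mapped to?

wmpq

What's happening: keep only the first 4 characters.
"wmpqahkvvczvh" → "wmpq".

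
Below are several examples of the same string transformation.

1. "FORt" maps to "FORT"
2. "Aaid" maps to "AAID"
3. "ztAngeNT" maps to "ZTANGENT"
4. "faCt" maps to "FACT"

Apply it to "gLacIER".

GLACIER

Each output is the input with this applied: convert every letter to uppercase.
Doing the same to "gLacIER": "GLACIER".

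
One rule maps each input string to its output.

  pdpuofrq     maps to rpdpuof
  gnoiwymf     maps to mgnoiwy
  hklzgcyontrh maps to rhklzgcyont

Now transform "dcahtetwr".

wdcahtet

Each output is the input with this applied: delete the last character, then move the last character to the front.
Applying both steps to "dcahtetwr": "dcahtetw", then "wdcahtet".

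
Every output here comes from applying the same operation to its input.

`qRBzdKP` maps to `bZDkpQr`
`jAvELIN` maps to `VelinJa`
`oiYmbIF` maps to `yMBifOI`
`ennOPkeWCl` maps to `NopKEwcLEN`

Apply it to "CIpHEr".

Looking at the pairs, the operation is to move the first 2 characters to the end (rotate left by 2), then flip the case of every letter.
Starting from "CIpHEr": after the first operation, "pHErCI"; after the second, "PheRci".
(Check on "jAvELIN": → "vELINjA" → "VelinJa" ✓)

PheRci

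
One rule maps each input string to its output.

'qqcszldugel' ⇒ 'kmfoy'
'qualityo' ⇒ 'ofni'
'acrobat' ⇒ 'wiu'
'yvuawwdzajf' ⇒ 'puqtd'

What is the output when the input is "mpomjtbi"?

jgnc

The rule is to shift every letter 6 places backward in the alphabet (wrapping around), then keep every other character starting from the second (positions 2nd, 4th, 6th, ...).
Applying both steps to "mpomjtbi": "gjigdnvc", then "jgnc".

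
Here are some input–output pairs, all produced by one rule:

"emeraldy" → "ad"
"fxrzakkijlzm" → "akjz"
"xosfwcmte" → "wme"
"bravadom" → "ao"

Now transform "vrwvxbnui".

xni

Each output is the input with this applied: delete the first 3 characters, then keep every other character starting from the second (positions 2nd, 4th, 6th, ...).
"vrwvxbnui" → "xni".
(Check on "xosfwcmte": → "fwcmte" → "wme" ✓)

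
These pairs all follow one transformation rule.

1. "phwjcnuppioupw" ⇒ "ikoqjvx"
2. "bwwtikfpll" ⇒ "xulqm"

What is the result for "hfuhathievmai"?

What's happening: keep every other character starting from the second (positions 2nd, 4th, 6th, ...), then shift every letter 1 place forward in the alphabet (wrapping around).
Doing the same to "hfuhathievmai": "giujwb".

giujwb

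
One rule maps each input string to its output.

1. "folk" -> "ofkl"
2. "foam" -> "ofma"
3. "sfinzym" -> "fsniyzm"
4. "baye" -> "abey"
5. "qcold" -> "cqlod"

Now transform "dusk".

Looking at the pairs, the operation is to swap each adjacent pair of characters (1↔2, 3↔4, ...).
So "dusk" becomes "udks".

udks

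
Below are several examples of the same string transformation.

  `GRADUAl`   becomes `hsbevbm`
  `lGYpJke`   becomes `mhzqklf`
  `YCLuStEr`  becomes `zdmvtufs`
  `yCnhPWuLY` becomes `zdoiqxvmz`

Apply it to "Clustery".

The transformation: shift every letter 1 place forward in the alphabet (wrapping around), then convert every letter to lowercase.
On "Clustery": the first step gives "Dmvtufsz", and the second then gives "dmvtufsz".

dmvtufsz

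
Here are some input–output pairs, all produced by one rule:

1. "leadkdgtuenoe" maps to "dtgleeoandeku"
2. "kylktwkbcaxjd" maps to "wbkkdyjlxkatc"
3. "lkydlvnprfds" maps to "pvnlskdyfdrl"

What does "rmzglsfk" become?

sglrkmfz

Looking at the pairs, the operation is to take characters alternately from the front and the back (1st, last, 2nd, 2nd-last, ...), then move the last 3 characters to the front (rotate right by 3).
Applying both steps to "rmzglsfk": "rkmfzsgl", then "sglrkmfz".
(Check on "kylktwkbcaxjd": → "kdyjlxkatcwbk" → "wbkkdyjlxkatc" ✓)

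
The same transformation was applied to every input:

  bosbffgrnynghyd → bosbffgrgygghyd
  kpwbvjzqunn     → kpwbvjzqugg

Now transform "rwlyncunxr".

rwlygcugxr

The rule is to replace every "n" with "g".
So "rwlyncunxr" becomes "rwlygcugxr".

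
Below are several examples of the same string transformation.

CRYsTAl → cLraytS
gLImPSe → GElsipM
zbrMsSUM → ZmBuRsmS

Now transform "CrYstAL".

clRayTS

The rule is to flip the case of every letter, then take characters alternately from the front and the back (1st, last, 2nd, 2nd-last, ...).
Working it through for "CrYstAL": intermediate "cRySTal", final "clRayTS".
(Check on "gLImPSe": → "GliMpsE" → "GElsipM" ✓)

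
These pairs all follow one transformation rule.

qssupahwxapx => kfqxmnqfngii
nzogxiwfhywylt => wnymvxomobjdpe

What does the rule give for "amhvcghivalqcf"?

Each output is the input with this applied: move the first 3 characters to the end (rotate left by 3), then shift every letter 10 places backward in the alphabet (wrapping around).
Doing the same to "amhvcghivalqcf": "lswxylqbgsvqcx".

lswxylqbgsvqcx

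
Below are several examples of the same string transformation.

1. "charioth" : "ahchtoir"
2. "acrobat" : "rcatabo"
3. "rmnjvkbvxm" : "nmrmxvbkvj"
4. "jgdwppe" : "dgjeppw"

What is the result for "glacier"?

algreic

Looking at the pairs, the operation is to reverse the string, then move the last 3 characters to the front (rotate right by 3).
"glacier" → "reicalg" → "algreic".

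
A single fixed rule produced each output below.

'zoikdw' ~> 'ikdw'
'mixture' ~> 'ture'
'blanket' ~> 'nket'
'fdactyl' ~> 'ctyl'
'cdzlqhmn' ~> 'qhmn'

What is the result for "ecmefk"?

mefk

In each case the input is transformed by: keep only the last 4 characters.
On "ecmefk" that produces "mefk".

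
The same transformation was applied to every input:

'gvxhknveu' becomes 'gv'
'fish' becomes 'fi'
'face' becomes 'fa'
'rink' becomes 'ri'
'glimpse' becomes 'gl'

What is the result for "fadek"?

What's happening: keep only the first 2 characters.
So "fadek" becomes "fa".

fa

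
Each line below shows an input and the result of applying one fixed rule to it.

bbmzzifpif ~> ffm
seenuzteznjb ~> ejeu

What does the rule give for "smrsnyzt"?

yss

The pattern: swap the front and back halves of the string, then keep one character in every 3, starting at position 2 (positions 2nd, 5th, 8th, ...).
For "smrsnyzt" the result is "yss".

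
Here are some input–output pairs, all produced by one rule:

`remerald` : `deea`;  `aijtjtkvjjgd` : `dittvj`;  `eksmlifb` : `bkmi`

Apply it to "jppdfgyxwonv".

The rule is to move the last character to the front, then keep every other character starting from the first (positions 1st, 3rd, 5th, ...).
On "jppdfgyxwonv": the first step gives "vjppdfgyxwon", and the second then gives "vpdgxo".
(Check on "remerald": → "dremeral" → "deea" ✓)

vpdgxo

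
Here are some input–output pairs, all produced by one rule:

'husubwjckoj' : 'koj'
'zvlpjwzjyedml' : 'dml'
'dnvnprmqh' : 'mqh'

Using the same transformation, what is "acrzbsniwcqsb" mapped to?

qsb

The transformation: keep only the last 3 characters.
So "acrzbsniwcqsb" becomes "qsb".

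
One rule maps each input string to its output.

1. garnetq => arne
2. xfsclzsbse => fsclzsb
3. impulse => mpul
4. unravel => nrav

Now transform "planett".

lane

What's happening: move the last 2 characters to the front (rotate right by 2), then delete the first 3 characters.
For "planett" the result is "lane".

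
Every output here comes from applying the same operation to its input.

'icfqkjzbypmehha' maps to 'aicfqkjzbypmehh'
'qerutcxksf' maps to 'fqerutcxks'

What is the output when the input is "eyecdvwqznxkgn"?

neyecdvwqznxkg

What's happening: move the last character to the front.
Doing the same to "eyecdvwqznxkgn": "neyecdvwqznxkg".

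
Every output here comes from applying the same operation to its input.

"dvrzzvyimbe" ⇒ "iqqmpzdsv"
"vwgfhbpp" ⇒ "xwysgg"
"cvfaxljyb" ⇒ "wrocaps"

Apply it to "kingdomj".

Rule — delete the first 2 characters, then shift every letter 9 places backward in the alphabet (wrapping around).
Applying both steps to "kingdomj": "ngdomj", then "exufda".

exufda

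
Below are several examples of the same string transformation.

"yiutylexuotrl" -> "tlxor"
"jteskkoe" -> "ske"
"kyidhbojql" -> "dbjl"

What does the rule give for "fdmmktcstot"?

The pattern: delete the first 3 characters, then keep every other character starting from the first (positions 1st, 3rd, 5th, ...).
For "fdmmktcstot", step one produces "mktcstot"; step two turns that into "mtso".

mtso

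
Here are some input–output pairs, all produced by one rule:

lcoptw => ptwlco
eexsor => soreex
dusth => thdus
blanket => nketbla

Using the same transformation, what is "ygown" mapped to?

The rule is to move the first 3 characters to the end (rotate left by 3).
So "ygown" becomes "wnygo".

wnygo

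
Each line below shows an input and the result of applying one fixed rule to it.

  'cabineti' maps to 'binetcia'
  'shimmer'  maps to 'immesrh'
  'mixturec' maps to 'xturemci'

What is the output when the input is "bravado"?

avadbor

The pattern: swap the first and last characters, then move the first 2 characters to the end (rotate left by 2).
On "bravado": the first step gives "oravadb", and the second then gives "avadbor".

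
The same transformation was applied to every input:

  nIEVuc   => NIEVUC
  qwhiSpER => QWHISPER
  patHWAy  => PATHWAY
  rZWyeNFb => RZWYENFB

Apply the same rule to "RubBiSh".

Rule — convert every letter to uppercase.
For "RubBiSh" the result is "RUBBISH".

RUBBISH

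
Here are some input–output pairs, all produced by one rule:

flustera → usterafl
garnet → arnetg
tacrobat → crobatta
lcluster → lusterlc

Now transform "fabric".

abricf

What's happening: move the last 2 characters to the front (rotate right by 2), then swap the front and back halves of the string.
For "fabric", step one produces "icfabr"; step two turns that into "abricf".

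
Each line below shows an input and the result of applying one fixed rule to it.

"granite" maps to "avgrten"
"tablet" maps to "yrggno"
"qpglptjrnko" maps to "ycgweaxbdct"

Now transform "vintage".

Each output is the input with this applied: shift every letter 13 places forward in the alphabet (wrapping around) — i.e. ROT13, then move the first 3 characters to the end (rotate left by 3).
For "vintage", step one produces "ivagntr"; step two turns that into "gntriva".

gntriva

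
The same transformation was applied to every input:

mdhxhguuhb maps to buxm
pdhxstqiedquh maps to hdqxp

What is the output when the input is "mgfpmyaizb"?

The pattern: keep one character in every 3, starting at position 1 (positions 1st, 4th, 7th, ...), then reverse the string.
"mgfpmyaizb" → "mpab" → "bapm".
(Check on "mdhxhguuhb": → "mxub" → "buxm" ✓)

bapm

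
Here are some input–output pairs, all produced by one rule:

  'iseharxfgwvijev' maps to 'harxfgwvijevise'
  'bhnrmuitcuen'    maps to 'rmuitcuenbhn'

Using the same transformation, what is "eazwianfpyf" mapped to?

wianfpyfeaz

Rule — move the first 3 characters to the end (rotate left by 3).
On "eazwianfpyf" that produces "wianfpyfeaz".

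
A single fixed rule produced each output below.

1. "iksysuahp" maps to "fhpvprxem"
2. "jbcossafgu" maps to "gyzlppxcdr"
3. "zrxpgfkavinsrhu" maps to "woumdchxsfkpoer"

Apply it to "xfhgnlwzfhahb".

What's happening: shift every letter 3 places backward in the alphabet (wrapping around).
Doing the same to "xfhgnlwzfhahb": "ucedkitwcexey".

ucedkitwcexey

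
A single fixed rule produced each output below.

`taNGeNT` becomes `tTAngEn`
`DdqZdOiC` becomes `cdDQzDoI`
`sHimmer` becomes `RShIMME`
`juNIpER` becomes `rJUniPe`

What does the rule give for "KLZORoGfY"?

Rule — flip the case of every letter, then move the last character to the front.
For "KLZORoGfY", step one produces "klzorOgFy"; step two turns that into "yklzorOgF".

yklzorOgF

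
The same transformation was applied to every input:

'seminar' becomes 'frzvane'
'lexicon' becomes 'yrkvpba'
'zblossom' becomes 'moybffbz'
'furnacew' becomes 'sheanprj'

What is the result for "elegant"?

In each case the input is transformed by: shift every letter 13 places forward in the alphabet (wrapping around) — i.e. ROT13.
"elegant" → "ryrtnag".

ryrtnag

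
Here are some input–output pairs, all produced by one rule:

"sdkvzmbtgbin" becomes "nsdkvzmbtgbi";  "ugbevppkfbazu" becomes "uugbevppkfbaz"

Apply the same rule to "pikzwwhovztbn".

What's happening: move the last character to the front.
For "pikzwwhovztbn" the result is "npikzwwhovztb".

npikzwwhovztb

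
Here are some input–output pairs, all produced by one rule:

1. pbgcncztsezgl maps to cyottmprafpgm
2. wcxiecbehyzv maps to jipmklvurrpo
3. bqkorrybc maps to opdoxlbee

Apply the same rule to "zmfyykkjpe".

Each output is the input with this applied: take characters alternately from the front and the back (1st, last, 2nd, 2nd-last, ...), then shift every letter 13 places forward in the alphabet (wrapping around) — i.e. ROT13.
"zmfyykkjpe" → "zempfjykyk" → "mrzcswlxlx".
(Check on "wcxiecbehyzv": → "wvczxyiheecb" → "jipmklvurrpo" ✓)

mrzcswlxlx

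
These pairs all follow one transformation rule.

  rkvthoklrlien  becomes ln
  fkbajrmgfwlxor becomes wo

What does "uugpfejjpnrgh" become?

What's happening: keep one character in every 3, starting at position 1 (positions 1st, 4th, 7th, ...), then delete the first 3 characters.
"uugpfejjpnrgh" → "upjnh" → "nh".

nh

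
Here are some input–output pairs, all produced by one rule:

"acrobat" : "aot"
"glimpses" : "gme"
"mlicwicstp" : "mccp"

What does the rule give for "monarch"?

mah

The rule is to keep one character in every 3, starting at position 1 (positions 1st, 4th, 7th, ...).
So "monarch" becomes "mah".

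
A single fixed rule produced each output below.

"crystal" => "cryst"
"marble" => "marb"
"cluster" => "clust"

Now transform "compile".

compi

What's happening: delete the last 2 characters.
So "compile" becomes "compi".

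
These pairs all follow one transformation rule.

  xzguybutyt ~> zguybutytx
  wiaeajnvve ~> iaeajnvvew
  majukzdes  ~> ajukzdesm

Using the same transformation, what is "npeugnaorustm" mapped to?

peugnaorustmn

Looking at the pairs, the operation is to move the first character to the end.
"npeugnaorustm" → "peugnaorustmn".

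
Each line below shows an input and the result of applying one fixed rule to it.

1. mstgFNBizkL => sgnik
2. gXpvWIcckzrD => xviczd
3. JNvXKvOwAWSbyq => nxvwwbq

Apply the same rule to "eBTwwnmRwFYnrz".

What's happening: keep every other character starting from the second (positions 2nd, 4th, 6th, ...), then convert every letter to lowercase.
For "eBTwwnmRwFYnrz", step one produces "BwnRFnz"; step two turns that into "bwnrfnz".

bwnrfnz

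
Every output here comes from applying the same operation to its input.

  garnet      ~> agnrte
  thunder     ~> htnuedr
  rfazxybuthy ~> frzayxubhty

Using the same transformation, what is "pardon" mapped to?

The pattern: swap each adjacent pair of characters (1↔2, 3↔4, ...).
For "pardon" the result is "apdrno".

apdrno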